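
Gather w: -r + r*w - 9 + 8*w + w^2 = -r + w^2 + w*(r + 8) - 9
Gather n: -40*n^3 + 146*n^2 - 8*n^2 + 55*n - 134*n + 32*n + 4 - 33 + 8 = -40*n^3 + 138*n^2 - 47*n - 21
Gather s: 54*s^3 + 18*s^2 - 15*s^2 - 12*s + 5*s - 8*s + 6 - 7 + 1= 54*s^3 + 3*s^2 - 15*s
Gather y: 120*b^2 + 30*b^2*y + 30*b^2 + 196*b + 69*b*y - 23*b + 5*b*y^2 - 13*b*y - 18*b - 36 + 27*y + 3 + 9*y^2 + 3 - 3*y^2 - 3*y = 150*b^2 + 155*b + y^2*(5*b + 6) + y*(30*b^2 + 56*b + 24) - 30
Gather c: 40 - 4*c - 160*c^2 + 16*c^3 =16*c^3 - 160*c^2 - 4*c + 40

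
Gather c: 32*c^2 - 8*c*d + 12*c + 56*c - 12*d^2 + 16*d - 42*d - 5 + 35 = 32*c^2 + c*(68 - 8*d) - 12*d^2 - 26*d + 30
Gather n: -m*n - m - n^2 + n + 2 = -m - n^2 + n*(1 - m) + 2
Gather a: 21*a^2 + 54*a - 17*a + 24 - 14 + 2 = 21*a^2 + 37*a + 12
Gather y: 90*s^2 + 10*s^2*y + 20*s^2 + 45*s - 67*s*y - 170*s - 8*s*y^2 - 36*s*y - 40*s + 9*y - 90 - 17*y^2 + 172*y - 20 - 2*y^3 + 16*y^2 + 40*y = 110*s^2 - 165*s - 2*y^3 + y^2*(-8*s - 1) + y*(10*s^2 - 103*s + 221) - 110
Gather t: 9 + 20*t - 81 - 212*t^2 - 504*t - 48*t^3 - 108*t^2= -48*t^3 - 320*t^2 - 484*t - 72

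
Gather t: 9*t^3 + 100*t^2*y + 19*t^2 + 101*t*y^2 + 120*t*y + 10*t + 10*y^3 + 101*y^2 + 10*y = 9*t^3 + t^2*(100*y + 19) + t*(101*y^2 + 120*y + 10) + 10*y^3 + 101*y^2 + 10*y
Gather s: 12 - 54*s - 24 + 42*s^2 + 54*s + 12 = 42*s^2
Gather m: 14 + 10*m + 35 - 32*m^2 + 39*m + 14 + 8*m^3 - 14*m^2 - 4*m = 8*m^3 - 46*m^2 + 45*m + 63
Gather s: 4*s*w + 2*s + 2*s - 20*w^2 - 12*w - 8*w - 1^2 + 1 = s*(4*w + 4) - 20*w^2 - 20*w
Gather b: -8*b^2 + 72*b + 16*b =-8*b^2 + 88*b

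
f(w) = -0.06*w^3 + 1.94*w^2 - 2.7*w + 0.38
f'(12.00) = 17.94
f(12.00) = 143.66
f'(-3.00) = -15.96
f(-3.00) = 27.56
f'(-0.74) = -5.67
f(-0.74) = 3.46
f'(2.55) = 6.02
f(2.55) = 5.11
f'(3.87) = 9.62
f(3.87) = 15.51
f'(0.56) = -0.58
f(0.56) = -0.53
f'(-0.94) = -6.51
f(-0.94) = 4.68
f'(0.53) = -0.69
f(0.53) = -0.51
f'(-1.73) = -9.95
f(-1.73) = 11.17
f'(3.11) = 7.63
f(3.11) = 8.94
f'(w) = -0.18*w^2 + 3.88*w - 2.7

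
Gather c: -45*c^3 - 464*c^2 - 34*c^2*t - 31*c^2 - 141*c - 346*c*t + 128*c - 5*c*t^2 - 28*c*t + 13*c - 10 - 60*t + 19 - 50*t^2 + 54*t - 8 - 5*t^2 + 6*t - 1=-45*c^3 + c^2*(-34*t - 495) + c*(-5*t^2 - 374*t) - 55*t^2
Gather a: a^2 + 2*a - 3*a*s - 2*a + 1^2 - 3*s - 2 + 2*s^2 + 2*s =a^2 - 3*a*s + 2*s^2 - s - 1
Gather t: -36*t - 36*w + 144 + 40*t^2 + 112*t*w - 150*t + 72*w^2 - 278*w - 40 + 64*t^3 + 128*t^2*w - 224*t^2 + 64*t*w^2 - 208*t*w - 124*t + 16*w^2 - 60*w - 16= 64*t^3 + t^2*(128*w - 184) + t*(64*w^2 - 96*w - 310) + 88*w^2 - 374*w + 88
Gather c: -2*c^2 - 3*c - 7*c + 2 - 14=-2*c^2 - 10*c - 12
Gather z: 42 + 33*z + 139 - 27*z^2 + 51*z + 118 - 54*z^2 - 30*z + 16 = -81*z^2 + 54*z + 315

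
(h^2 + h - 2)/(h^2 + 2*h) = (h - 1)/h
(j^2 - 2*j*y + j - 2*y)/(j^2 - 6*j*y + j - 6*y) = (-j + 2*y)/(-j + 6*y)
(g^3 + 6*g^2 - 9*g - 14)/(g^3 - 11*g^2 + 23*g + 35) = (g^2 + 5*g - 14)/(g^2 - 12*g + 35)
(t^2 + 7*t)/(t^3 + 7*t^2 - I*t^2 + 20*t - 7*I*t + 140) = t/(t^2 - I*t + 20)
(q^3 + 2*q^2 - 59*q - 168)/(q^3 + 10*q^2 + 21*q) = (q - 8)/q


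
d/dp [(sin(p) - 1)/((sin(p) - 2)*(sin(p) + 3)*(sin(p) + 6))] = 2*(-sin(p)^3 - 2*sin(p)^2 + 7*sin(p) - 18)*cos(p)/((sin(p) - 2)^2*(sin(p) + 3)^2*(sin(p) + 6)^2)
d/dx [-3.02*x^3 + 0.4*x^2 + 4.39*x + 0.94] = -9.06*x^2 + 0.8*x + 4.39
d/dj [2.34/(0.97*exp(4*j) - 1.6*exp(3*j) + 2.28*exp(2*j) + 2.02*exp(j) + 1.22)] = (-9.0792*exp(3*j) + 11.232*exp(2*j) - 10.6704*exp(j) - 4.7268)*exp(j)/(0.97*exp(4*j) - 1.6*exp(3*j) + 2.28*exp(2*j) + 2.02*exp(j) + 1.22)^2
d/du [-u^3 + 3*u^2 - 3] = 3*u*(2 - u)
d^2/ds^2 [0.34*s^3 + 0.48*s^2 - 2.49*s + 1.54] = 2.04*s + 0.96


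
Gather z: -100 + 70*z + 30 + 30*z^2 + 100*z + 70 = 30*z^2 + 170*z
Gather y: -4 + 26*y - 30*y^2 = -30*y^2 + 26*y - 4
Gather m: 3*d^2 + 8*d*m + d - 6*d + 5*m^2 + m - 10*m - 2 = 3*d^2 - 5*d + 5*m^2 + m*(8*d - 9) - 2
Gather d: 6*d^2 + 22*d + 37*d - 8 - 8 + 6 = 6*d^2 + 59*d - 10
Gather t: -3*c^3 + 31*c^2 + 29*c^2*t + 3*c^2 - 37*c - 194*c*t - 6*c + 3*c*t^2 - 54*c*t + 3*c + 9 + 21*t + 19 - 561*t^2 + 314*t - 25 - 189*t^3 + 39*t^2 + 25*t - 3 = -3*c^3 + 34*c^2 - 40*c - 189*t^3 + t^2*(3*c - 522) + t*(29*c^2 - 248*c + 360)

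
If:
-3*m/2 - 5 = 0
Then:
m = -10/3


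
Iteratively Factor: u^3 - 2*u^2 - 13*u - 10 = (u - 5)*(u^2 + 3*u + 2) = (u - 5)*(u + 1)*(u + 2)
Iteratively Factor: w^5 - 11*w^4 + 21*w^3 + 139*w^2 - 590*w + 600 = (w - 3)*(w^4 - 8*w^3 - 3*w^2 + 130*w - 200) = (w - 3)*(w + 4)*(w^3 - 12*w^2 + 45*w - 50) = (w - 5)*(w - 3)*(w + 4)*(w^2 - 7*w + 10) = (w - 5)*(w - 3)*(w - 2)*(w + 4)*(w - 5)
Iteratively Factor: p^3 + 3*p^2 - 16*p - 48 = (p + 4)*(p^2 - p - 12) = (p + 3)*(p + 4)*(p - 4)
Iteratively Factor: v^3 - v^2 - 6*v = (v + 2)*(v^2 - 3*v) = (v - 3)*(v + 2)*(v)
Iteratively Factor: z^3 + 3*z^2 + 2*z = (z)*(z^2 + 3*z + 2) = z*(z + 2)*(z + 1)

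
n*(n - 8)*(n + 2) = n^3 - 6*n^2 - 16*n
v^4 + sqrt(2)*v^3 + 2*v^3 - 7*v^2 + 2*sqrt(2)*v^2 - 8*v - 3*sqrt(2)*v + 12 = (v - 1)*(v + 3)*(v - sqrt(2))*(v + 2*sqrt(2))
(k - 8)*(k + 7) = k^2 - k - 56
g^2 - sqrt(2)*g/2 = g*(g - sqrt(2)/2)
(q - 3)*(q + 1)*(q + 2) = q^3 - 7*q - 6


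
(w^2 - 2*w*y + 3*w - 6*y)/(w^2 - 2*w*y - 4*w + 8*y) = (w + 3)/(w - 4)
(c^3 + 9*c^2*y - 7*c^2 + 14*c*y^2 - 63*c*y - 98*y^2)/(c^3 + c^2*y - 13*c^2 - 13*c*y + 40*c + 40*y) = (c^3 + 9*c^2*y - 7*c^2 + 14*c*y^2 - 63*c*y - 98*y^2)/(c^3 + c^2*y - 13*c^2 - 13*c*y + 40*c + 40*y)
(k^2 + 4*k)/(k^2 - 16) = k/(k - 4)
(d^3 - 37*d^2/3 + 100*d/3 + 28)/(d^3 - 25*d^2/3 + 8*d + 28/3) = (d - 6)/(d - 2)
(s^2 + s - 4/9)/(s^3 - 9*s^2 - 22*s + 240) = (s^2 + s - 4/9)/(s^3 - 9*s^2 - 22*s + 240)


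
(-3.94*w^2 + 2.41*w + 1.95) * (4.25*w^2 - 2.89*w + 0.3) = -16.745*w^4 + 21.6291*w^3 + 0.140599999999998*w^2 - 4.9125*w + 0.585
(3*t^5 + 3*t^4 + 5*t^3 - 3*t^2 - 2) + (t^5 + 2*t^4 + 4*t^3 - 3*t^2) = 4*t^5 + 5*t^4 + 9*t^3 - 6*t^2 - 2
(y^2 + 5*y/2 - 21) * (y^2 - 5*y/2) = y^4 - 109*y^2/4 + 105*y/2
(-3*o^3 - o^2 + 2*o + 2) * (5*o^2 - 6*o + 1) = -15*o^5 + 13*o^4 + 13*o^3 - 3*o^2 - 10*o + 2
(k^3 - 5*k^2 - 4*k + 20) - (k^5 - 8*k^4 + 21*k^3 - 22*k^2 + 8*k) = -k^5 + 8*k^4 - 20*k^3 + 17*k^2 - 12*k + 20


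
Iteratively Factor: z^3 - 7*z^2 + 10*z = (z - 5)*(z^2 - 2*z) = z*(z - 5)*(z - 2)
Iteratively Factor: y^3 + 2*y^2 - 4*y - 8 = (y + 2)*(y^2 - 4) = (y + 2)^2*(y - 2)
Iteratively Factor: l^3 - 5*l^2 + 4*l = (l - 1)*(l^2 - 4*l) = (l - 4)*(l - 1)*(l)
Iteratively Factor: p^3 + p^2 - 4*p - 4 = (p + 1)*(p^2 - 4) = (p - 2)*(p + 1)*(p + 2)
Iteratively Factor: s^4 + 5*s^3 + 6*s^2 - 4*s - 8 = (s + 2)*(s^3 + 3*s^2 - 4) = (s + 2)^2*(s^2 + s - 2) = (s + 2)^3*(s - 1)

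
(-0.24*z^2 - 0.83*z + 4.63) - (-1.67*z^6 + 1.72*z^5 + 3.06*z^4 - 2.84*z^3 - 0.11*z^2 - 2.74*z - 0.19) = 1.67*z^6 - 1.72*z^5 - 3.06*z^4 + 2.84*z^3 - 0.13*z^2 + 1.91*z + 4.82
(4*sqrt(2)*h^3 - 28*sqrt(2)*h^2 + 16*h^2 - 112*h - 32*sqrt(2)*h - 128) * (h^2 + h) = 4*sqrt(2)*h^5 - 24*sqrt(2)*h^4 + 16*h^4 - 96*h^3 - 60*sqrt(2)*h^3 - 240*h^2 - 32*sqrt(2)*h^2 - 128*h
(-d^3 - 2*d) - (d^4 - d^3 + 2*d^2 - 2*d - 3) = -d^4 - 2*d^2 + 3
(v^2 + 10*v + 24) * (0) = 0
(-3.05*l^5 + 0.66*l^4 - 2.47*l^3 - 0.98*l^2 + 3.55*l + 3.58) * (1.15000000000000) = -3.5075*l^5 + 0.759*l^4 - 2.8405*l^3 - 1.127*l^2 + 4.0825*l + 4.117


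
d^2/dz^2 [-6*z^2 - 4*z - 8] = -12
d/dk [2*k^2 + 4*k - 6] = 4*k + 4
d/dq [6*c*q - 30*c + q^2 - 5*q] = 6*c + 2*q - 5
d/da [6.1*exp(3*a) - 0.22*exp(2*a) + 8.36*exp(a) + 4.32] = (18.3*exp(2*a) - 0.44*exp(a) + 8.36)*exp(a)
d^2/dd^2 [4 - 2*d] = 0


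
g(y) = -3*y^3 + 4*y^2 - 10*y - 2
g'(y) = -9*y^2 + 8*y - 10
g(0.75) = -8.52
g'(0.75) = -9.06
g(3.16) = -88.32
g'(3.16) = -74.59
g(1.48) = -17.76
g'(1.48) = -17.87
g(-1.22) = 21.60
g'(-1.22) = -33.16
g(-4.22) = 336.89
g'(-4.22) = -204.04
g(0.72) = -8.25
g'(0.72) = -8.91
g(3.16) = -88.32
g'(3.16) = -74.59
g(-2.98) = 142.71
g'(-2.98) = -113.76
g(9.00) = -1955.00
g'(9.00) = -667.00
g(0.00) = -2.00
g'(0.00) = -10.00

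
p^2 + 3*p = p*(p + 3)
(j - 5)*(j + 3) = j^2 - 2*j - 15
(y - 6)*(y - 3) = y^2 - 9*y + 18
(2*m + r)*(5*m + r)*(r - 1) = 10*m^2*r - 10*m^2 + 7*m*r^2 - 7*m*r + r^3 - r^2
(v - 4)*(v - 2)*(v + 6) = v^3 - 28*v + 48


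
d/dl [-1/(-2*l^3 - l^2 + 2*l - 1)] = 2*(-3*l^2 - l + 1)/(2*l^3 + l^2 - 2*l + 1)^2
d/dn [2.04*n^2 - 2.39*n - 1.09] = 4.08*n - 2.39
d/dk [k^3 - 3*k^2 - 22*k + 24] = 3*k^2 - 6*k - 22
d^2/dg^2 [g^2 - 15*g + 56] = 2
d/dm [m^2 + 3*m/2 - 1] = 2*m + 3/2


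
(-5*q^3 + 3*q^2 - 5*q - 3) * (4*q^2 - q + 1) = -20*q^5 + 17*q^4 - 28*q^3 - 4*q^2 - 2*q - 3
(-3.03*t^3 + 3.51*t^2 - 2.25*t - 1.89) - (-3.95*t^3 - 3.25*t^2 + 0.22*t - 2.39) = 0.92*t^3 + 6.76*t^2 - 2.47*t + 0.5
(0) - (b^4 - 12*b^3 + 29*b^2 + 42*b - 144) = -b^4 + 12*b^3 - 29*b^2 - 42*b + 144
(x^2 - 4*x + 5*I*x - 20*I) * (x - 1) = x^3 - 5*x^2 + 5*I*x^2 + 4*x - 25*I*x + 20*I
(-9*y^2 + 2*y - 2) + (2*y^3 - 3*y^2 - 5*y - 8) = 2*y^3 - 12*y^2 - 3*y - 10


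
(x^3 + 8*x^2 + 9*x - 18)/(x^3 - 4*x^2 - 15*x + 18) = (x + 6)/(x - 6)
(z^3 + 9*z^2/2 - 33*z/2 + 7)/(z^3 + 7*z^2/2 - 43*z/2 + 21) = (2*z - 1)/(2*z - 3)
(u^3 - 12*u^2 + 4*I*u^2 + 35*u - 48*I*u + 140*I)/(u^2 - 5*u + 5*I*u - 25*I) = (u^2 + u*(-7 + 4*I) - 28*I)/(u + 5*I)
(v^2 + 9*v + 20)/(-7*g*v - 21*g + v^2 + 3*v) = (v^2 + 9*v + 20)/(-7*g*v - 21*g + v^2 + 3*v)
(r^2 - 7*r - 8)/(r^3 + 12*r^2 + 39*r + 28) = (r - 8)/(r^2 + 11*r + 28)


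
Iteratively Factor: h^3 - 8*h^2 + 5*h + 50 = (h - 5)*(h^2 - 3*h - 10) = (h - 5)^2*(h + 2)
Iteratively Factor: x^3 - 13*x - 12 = (x + 1)*(x^2 - x - 12) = (x + 1)*(x + 3)*(x - 4)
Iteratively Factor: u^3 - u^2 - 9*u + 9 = (u - 3)*(u^2 + 2*u - 3) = (u - 3)*(u - 1)*(u + 3)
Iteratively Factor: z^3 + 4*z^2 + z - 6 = (z + 2)*(z^2 + 2*z - 3) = (z + 2)*(z + 3)*(z - 1)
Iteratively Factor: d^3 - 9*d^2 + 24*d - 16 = (d - 4)*(d^2 - 5*d + 4) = (d - 4)^2*(d - 1)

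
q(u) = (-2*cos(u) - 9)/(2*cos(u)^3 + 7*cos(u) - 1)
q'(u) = (6*sin(u)*cos(u)^2 + 7*sin(u))*(-2*cos(u) - 9)/(2*cos(u)^3 + 7*cos(u) - 1)^2 + 2*sin(u)/(2*cos(u)^3 + 7*cos(u) - 1) = -(6*cos(u) + 27*cos(2*u) + 2*cos(3*u) + 92)*sin(u)/(2*cos(u)^3 + 7*cos(u) - 1)^2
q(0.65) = -1.90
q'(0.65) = -2.01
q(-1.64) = 5.97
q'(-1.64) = 29.53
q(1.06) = -3.76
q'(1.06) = -9.75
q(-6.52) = -1.43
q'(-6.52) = 0.50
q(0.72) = -2.05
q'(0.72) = -2.50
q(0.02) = -1.38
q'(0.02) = -0.04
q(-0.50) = -1.66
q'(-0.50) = 1.27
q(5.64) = -1.88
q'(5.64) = 1.96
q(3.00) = 0.71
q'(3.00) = -0.16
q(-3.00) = 0.71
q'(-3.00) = 0.16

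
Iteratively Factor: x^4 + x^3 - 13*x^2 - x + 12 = (x - 3)*(x^3 + 4*x^2 - x - 4) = (x - 3)*(x + 4)*(x^2 - 1) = (x - 3)*(x - 1)*(x + 4)*(x + 1)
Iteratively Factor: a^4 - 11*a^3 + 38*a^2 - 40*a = (a - 4)*(a^3 - 7*a^2 + 10*a) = a*(a - 4)*(a^2 - 7*a + 10) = a*(a - 4)*(a - 2)*(a - 5)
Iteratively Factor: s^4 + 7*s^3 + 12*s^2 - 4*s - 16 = (s + 2)*(s^3 + 5*s^2 + 2*s - 8) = (s + 2)^2*(s^2 + 3*s - 4) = (s + 2)^2*(s + 4)*(s - 1)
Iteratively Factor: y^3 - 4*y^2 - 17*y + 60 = (y + 4)*(y^2 - 8*y + 15) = (y - 5)*(y + 4)*(y - 3)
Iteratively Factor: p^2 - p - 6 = (p + 2)*(p - 3)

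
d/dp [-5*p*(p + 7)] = -10*p - 35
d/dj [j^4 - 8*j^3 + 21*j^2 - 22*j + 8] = 4*j^3 - 24*j^2 + 42*j - 22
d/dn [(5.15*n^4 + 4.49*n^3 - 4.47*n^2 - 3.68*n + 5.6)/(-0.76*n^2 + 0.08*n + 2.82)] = (-7.828*n^5 - 2.1764*n^4 + 58.8104*n^3 + 34.831*n^2 - 16.6988*n - 10.8256)/(0.5776*n^4 - 0.1216*n^3 - 4.28*n^2 + 0.4512*n + 7.9524)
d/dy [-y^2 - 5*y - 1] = -2*y - 5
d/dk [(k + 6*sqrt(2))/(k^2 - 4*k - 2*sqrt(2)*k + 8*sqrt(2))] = (k^2 - 4*k - 2*sqrt(2)*k + 2*(k + 6*sqrt(2))*(-k + sqrt(2) + 2) + 8*sqrt(2))/(k^2 - 4*k - 2*sqrt(2)*k + 8*sqrt(2))^2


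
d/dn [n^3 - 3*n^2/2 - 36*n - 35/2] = 3*n^2 - 3*n - 36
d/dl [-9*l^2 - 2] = -18*l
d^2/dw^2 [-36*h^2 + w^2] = 2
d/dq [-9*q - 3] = -9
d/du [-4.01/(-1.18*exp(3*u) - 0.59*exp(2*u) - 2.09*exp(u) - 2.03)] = (-14.1954*exp(2*u) - 4.7318*exp(u) - 8.3809)*exp(u)/(1.18*exp(3*u) + 0.59*exp(2*u) + 2.09*exp(u) + 2.03)^2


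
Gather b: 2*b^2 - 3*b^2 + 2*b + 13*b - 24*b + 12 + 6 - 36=-b^2 - 9*b - 18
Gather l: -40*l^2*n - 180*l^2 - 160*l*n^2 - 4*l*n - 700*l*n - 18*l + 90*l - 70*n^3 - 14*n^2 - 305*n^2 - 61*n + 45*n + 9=l^2*(-40*n - 180) + l*(-160*n^2 - 704*n + 72) - 70*n^3 - 319*n^2 - 16*n + 9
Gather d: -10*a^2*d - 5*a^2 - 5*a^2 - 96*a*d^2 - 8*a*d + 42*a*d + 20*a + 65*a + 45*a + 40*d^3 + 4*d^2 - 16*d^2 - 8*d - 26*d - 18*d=-10*a^2 + 130*a + 40*d^3 + d^2*(-96*a - 12) + d*(-10*a^2 + 34*a - 52)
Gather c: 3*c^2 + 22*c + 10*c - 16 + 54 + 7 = 3*c^2 + 32*c + 45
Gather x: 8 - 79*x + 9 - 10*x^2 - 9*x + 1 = -10*x^2 - 88*x + 18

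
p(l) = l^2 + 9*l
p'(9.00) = 27.00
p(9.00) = 162.00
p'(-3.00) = 3.00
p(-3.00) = -18.00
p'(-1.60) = 5.80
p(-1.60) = -11.84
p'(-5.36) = -1.72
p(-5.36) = -19.51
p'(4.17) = 17.34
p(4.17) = 54.92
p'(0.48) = 9.96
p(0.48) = 4.55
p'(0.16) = 9.32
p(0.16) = 1.47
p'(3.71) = 16.42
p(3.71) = 47.15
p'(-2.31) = 4.38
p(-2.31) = -15.45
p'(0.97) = 10.94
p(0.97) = 9.67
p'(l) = 2*l + 9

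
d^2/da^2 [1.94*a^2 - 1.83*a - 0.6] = 3.88000000000000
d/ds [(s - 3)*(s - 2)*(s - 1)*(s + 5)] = 4*s^3 - 3*s^2 - 38*s + 49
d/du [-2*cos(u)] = 2*sin(u)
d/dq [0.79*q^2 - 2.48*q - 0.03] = 1.58*q - 2.48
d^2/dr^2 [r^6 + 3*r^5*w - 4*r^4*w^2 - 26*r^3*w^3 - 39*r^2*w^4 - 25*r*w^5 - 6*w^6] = 30*r^4 + 60*r^3*w - 48*r^2*w^2 - 156*r*w^3 - 78*w^4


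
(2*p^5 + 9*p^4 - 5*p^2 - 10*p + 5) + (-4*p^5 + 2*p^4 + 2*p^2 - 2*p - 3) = -2*p^5 + 11*p^4 - 3*p^2 - 12*p + 2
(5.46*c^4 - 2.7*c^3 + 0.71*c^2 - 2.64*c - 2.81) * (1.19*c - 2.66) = 6.4974*c^5 - 17.7366*c^4 + 8.0269*c^3 - 5.0302*c^2 + 3.6785*c + 7.4746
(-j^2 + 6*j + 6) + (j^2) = 6*j + 6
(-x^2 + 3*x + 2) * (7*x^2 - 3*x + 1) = -7*x^4 + 24*x^3 + 4*x^2 - 3*x + 2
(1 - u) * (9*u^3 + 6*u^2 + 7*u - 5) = -9*u^4 + 3*u^3 - u^2 + 12*u - 5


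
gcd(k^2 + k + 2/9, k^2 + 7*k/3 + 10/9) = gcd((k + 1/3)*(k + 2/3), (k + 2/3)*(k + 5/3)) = k + 2/3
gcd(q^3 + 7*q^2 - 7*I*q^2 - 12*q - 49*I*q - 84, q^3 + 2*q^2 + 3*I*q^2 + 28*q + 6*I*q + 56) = q - 4*I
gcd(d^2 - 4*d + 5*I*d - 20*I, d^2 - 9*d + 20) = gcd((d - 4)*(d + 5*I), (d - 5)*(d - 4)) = d - 4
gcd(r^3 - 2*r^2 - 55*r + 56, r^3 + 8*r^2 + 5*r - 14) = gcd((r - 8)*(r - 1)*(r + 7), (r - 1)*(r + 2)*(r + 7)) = r^2 + 6*r - 7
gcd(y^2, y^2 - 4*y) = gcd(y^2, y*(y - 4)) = y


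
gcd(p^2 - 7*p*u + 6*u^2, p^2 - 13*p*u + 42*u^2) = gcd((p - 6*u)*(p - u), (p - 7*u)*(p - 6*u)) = p - 6*u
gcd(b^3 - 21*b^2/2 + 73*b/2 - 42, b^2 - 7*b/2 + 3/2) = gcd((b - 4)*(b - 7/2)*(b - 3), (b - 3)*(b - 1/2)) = b - 3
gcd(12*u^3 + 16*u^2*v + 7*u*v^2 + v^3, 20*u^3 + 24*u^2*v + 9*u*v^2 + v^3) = 4*u^2 + 4*u*v + v^2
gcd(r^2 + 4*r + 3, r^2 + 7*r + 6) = r + 1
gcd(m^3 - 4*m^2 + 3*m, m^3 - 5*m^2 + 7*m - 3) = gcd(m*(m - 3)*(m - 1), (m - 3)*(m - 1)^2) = m^2 - 4*m + 3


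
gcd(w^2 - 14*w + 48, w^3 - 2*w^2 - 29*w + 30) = w - 6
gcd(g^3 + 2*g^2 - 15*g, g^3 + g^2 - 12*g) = g^2 - 3*g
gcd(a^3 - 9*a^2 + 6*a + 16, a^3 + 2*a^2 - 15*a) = 1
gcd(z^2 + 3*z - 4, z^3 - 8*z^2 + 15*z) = 1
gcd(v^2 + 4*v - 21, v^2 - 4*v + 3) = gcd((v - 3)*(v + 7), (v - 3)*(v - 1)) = v - 3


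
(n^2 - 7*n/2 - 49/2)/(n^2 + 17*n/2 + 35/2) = (n - 7)/(n + 5)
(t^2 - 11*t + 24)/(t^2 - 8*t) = (t - 3)/t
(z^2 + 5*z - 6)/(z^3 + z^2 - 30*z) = (z - 1)/(z*(z - 5))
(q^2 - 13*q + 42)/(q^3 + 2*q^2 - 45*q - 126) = (q - 6)/(q^2 + 9*q + 18)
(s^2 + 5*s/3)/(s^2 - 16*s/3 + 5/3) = s*(3*s + 5)/(3*s^2 - 16*s + 5)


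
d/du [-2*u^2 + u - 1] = 1 - 4*u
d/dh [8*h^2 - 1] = 16*h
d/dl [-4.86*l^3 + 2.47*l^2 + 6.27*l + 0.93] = -14.58*l^2 + 4.94*l + 6.27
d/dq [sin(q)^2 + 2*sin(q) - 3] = 2*(sin(q) + 1)*cos(q)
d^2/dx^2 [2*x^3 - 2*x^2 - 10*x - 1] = 12*x - 4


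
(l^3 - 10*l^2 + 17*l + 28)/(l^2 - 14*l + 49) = (l^2 - 3*l - 4)/(l - 7)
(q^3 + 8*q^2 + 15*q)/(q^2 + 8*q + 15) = q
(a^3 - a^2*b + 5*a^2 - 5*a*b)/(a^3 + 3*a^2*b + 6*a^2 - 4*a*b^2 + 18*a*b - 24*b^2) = a*(a + 5)/(a^2 + 4*a*b + 6*a + 24*b)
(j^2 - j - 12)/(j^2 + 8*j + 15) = (j - 4)/(j + 5)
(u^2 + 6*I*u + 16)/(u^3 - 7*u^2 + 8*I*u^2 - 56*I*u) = (u - 2*I)/(u*(u - 7))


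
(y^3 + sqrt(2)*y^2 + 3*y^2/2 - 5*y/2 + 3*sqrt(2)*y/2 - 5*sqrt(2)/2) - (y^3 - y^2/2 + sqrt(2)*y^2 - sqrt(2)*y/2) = 2*y^2 - 5*y/2 + 2*sqrt(2)*y - 5*sqrt(2)/2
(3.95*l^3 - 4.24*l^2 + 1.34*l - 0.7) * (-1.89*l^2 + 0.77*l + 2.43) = -7.4655*l^5 + 11.0551*l^4 + 3.8011*l^3 - 7.9484*l^2 + 2.7172*l - 1.701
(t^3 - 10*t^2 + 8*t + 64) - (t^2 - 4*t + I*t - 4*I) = t^3 - 11*t^2 + 12*t - I*t + 64 + 4*I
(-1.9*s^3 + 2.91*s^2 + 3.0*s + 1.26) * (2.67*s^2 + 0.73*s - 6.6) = -5.073*s^5 + 6.3827*s^4 + 22.6743*s^3 - 13.6518*s^2 - 18.8802*s - 8.316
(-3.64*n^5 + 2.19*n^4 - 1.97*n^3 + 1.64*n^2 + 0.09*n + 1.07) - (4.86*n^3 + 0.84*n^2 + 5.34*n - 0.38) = -3.64*n^5 + 2.19*n^4 - 6.83*n^3 + 0.8*n^2 - 5.25*n + 1.45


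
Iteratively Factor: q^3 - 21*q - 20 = (q + 4)*(q^2 - 4*q - 5) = (q + 1)*(q + 4)*(q - 5)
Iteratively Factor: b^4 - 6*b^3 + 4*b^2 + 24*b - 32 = (b - 2)*(b^3 - 4*b^2 - 4*b + 16) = (b - 2)^2*(b^2 - 2*b - 8) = (b - 2)^2*(b + 2)*(b - 4)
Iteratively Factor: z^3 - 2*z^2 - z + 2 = (z - 1)*(z^2 - z - 2) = (z - 1)*(z + 1)*(z - 2)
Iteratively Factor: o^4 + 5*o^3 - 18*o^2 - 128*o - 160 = (o + 4)*(o^3 + o^2 - 22*o - 40) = (o + 4)^2*(o^2 - 3*o - 10) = (o - 5)*(o + 4)^2*(o + 2)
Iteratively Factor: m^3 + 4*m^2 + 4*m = (m)*(m^2 + 4*m + 4) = m*(m + 2)*(m + 2)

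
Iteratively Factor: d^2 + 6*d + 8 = (d + 4)*(d + 2)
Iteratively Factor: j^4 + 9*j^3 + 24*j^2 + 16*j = (j + 4)*(j^3 + 5*j^2 + 4*j) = j*(j + 4)*(j^2 + 5*j + 4) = j*(j + 4)^2*(j + 1)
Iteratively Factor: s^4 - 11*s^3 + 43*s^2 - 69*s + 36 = (s - 3)*(s^3 - 8*s^2 + 19*s - 12) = (s - 3)^2*(s^2 - 5*s + 4) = (s - 4)*(s - 3)^2*(s - 1)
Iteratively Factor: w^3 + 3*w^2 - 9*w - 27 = (w + 3)*(w^2 - 9) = (w + 3)^2*(w - 3)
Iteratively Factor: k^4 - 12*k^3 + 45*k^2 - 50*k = (k - 2)*(k^3 - 10*k^2 + 25*k) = k*(k - 2)*(k^2 - 10*k + 25) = k*(k - 5)*(k - 2)*(k - 5)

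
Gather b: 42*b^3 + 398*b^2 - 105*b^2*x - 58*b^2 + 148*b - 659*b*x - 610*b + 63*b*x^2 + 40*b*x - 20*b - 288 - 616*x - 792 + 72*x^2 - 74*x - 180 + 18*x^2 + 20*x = 42*b^3 + b^2*(340 - 105*x) + b*(63*x^2 - 619*x - 482) + 90*x^2 - 670*x - 1260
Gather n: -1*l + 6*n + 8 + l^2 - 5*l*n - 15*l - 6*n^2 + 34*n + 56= l^2 - 16*l - 6*n^2 + n*(40 - 5*l) + 64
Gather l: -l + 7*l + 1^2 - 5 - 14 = 6*l - 18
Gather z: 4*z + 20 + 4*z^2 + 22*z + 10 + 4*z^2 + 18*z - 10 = 8*z^2 + 44*z + 20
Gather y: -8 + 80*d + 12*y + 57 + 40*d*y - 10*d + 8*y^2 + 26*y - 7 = 70*d + 8*y^2 + y*(40*d + 38) + 42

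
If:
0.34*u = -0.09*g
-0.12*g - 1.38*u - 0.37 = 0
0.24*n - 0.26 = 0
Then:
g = 1.51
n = 1.08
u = -0.40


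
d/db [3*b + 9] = 3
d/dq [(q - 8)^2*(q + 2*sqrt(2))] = (q - 8)*(3*q - 8 + 4*sqrt(2))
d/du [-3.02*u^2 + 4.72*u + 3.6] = 4.72 - 6.04*u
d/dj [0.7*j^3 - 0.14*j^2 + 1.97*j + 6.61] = 2.1*j^2 - 0.28*j + 1.97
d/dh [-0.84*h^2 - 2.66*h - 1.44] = -1.68*h - 2.66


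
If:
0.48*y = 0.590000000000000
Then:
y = 1.23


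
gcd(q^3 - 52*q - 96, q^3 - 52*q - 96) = q^3 - 52*q - 96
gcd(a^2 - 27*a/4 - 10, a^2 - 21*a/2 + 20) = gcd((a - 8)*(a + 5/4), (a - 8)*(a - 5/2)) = a - 8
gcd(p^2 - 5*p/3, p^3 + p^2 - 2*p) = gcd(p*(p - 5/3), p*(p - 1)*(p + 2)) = p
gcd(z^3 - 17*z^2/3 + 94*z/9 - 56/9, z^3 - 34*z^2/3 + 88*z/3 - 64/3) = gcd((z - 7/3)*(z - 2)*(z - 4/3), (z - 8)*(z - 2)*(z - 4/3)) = z^2 - 10*z/3 + 8/3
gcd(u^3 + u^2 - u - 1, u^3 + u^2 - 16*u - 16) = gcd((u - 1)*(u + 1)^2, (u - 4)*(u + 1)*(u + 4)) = u + 1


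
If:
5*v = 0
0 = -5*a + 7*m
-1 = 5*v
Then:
No Solution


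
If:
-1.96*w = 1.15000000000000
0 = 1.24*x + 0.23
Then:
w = -0.59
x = -0.19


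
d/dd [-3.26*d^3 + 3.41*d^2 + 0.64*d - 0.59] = -9.78*d^2 + 6.82*d + 0.64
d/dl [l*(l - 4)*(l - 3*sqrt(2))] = 3*l^2 - 6*sqrt(2)*l - 8*l + 12*sqrt(2)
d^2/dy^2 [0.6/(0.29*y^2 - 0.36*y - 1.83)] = (0.10092*y^2 - 0.12528*y - 0.6*(0.58*y - 0.36)*(1.16*y - 0.72) - 0.63684)/(-0.29*y^2 + 0.36*y + 1.83)^3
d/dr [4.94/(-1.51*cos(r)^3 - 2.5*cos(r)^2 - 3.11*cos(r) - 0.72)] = (22.3782*sin(r)^2 - 24.7*cos(r) - 37.7416)*sin(r)/(1.51*cos(r)^3 + 2.5*cos(r)^2 + 3.11*cos(r) + 0.72)^2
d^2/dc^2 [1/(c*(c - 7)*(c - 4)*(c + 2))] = 2*(10*c^6 - 135*c^5 + 540*c^4 - 320*c^3 - 1404*c^2 + 1008*c + 3136)/(c^3*(c^9 - 27*c^8 + 261*c^7 - 885*c^6 - 1458*c^5 + 14652*c^4 - 8520*c^3 - 78624*c^2 + 56448*c + 175616))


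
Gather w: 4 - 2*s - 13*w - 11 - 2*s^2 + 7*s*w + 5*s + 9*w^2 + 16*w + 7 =-2*s^2 + 3*s + 9*w^2 + w*(7*s + 3)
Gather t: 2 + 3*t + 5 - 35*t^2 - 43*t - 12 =-35*t^2 - 40*t - 5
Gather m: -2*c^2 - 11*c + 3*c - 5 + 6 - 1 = -2*c^2 - 8*c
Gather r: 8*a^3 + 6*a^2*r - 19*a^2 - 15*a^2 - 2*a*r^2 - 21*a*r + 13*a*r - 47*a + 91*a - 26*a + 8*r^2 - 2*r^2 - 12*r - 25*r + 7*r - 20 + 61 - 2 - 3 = 8*a^3 - 34*a^2 + 18*a + r^2*(6 - 2*a) + r*(6*a^2 - 8*a - 30) + 36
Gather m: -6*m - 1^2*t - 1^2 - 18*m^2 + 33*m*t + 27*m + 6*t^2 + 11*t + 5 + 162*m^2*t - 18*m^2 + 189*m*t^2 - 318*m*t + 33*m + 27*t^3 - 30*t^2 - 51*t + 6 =m^2*(162*t - 36) + m*(189*t^2 - 285*t + 54) + 27*t^3 - 24*t^2 - 41*t + 10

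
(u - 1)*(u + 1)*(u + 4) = u^3 + 4*u^2 - u - 4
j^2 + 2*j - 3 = (j - 1)*(j + 3)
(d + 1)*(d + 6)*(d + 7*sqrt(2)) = d^3 + 7*d^2 + 7*sqrt(2)*d^2 + 6*d + 49*sqrt(2)*d + 42*sqrt(2)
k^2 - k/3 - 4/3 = (k - 4/3)*(k + 1)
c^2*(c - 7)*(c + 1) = c^4 - 6*c^3 - 7*c^2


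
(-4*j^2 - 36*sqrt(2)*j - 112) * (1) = -4*j^2 - 36*sqrt(2)*j - 112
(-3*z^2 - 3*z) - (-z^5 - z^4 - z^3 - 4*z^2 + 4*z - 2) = z^5 + z^4 + z^3 + z^2 - 7*z + 2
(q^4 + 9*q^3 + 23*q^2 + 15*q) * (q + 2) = q^5 + 11*q^4 + 41*q^3 + 61*q^2 + 30*q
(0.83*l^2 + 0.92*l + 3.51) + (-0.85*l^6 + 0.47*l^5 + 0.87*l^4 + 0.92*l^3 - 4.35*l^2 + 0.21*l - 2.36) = -0.85*l^6 + 0.47*l^5 + 0.87*l^4 + 0.92*l^3 - 3.52*l^2 + 1.13*l + 1.15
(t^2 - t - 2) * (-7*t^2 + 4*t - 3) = -7*t^4 + 11*t^3 + 7*t^2 - 5*t + 6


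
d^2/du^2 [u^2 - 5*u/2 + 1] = 2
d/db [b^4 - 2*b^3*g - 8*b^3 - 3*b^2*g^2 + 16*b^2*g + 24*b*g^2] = 4*b^3 - 6*b^2*g - 24*b^2 - 6*b*g^2 + 32*b*g + 24*g^2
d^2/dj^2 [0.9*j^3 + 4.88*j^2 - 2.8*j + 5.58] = 5.4*j + 9.76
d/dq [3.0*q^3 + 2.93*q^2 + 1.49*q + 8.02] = 9.0*q^2 + 5.86*q + 1.49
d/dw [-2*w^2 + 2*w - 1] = 2 - 4*w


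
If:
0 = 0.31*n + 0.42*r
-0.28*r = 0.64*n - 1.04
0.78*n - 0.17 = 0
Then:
No Solution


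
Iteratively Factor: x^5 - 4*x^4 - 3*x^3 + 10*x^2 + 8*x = (x + 1)*(x^4 - 5*x^3 + 2*x^2 + 8*x) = (x - 2)*(x + 1)*(x^3 - 3*x^2 - 4*x) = (x - 4)*(x - 2)*(x + 1)*(x^2 + x) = x*(x - 4)*(x - 2)*(x + 1)*(x + 1)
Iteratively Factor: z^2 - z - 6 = (z + 2)*(z - 3)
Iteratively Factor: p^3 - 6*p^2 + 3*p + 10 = (p - 5)*(p^2 - p - 2) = (p - 5)*(p + 1)*(p - 2)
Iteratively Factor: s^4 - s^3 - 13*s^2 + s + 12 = (s + 1)*(s^3 - 2*s^2 - 11*s + 12) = (s - 4)*(s + 1)*(s^2 + 2*s - 3) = (s - 4)*(s - 1)*(s + 1)*(s + 3)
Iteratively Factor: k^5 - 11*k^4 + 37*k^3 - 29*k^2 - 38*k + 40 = (k - 1)*(k^4 - 10*k^3 + 27*k^2 - 2*k - 40) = (k - 1)*(k + 1)*(k^3 - 11*k^2 + 38*k - 40) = (k - 4)*(k - 1)*(k + 1)*(k^2 - 7*k + 10) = (k - 4)*(k - 2)*(k - 1)*(k + 1)*(k - 5)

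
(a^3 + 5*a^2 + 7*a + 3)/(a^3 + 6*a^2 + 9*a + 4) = (a + 3)/(a + 4)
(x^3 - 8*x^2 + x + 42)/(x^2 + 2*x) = x - 10 + 21/x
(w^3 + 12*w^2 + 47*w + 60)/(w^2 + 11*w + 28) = (w^2 + 8*w + 15)/(w + 7)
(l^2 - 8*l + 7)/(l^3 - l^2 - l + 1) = (l - 7)/(l^2 - 1)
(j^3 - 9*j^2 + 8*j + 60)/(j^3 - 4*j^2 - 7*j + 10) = (j - 6)/(j - 1)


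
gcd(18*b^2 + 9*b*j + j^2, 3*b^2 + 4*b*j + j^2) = 3*b + j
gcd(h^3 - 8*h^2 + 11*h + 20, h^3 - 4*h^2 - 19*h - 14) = h + 1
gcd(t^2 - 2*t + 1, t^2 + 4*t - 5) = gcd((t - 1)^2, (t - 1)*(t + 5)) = t - 1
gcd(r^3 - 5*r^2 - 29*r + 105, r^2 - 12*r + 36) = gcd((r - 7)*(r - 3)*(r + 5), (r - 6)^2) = 1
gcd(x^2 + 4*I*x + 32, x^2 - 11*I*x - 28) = x - 4*I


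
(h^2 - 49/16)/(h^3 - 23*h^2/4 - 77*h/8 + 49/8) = (4*h - 7)/(2*(2*h^2 - 15*h + 7))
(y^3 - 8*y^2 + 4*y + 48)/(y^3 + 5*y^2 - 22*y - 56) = (y - 6)/(y + 7)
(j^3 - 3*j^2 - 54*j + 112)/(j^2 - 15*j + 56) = (j^2 + 5*j - 14)/(j - 7)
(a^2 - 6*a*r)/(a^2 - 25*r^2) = a*(a - 6*r)/(a^2 - 25*r^2)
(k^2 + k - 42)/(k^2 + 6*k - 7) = (k - 6)/(k - 1)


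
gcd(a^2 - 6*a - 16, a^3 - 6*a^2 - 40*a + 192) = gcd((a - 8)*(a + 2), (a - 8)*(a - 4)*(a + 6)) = a - 8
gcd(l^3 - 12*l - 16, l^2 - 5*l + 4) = l - 4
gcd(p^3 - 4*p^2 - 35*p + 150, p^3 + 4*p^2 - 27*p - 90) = p^2 + p - 30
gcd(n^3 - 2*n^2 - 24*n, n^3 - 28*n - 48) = n^2 - 2*n - 24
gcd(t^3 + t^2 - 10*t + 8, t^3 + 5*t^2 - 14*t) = t - 2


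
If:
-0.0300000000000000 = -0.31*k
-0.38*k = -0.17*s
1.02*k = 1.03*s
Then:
No Solution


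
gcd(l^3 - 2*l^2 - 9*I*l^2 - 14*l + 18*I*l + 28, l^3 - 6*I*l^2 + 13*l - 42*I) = l^2 - 9*I*l - 14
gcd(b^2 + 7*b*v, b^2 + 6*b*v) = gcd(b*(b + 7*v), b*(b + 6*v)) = b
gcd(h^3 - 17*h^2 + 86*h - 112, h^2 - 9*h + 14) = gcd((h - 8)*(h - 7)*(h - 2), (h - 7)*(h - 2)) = h^2 - 9*h + 14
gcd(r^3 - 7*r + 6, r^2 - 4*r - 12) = 1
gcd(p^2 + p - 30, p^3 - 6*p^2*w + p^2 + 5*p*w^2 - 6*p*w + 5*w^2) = 1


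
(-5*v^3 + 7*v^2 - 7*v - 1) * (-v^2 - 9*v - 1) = 5*v^5 + 38*v^4 - 51*v^3 + 57*v^2 + 16*v + 1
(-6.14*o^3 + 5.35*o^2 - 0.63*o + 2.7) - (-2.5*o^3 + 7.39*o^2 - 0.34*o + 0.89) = -3.64*o^3 - 2.04*o^2 - 0.29*o + 1.81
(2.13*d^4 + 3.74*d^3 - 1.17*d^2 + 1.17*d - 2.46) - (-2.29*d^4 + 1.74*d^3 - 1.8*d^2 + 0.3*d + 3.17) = 4.42*d^4 + 2.0*d^3 + 0.63*d^2 + 0.87*d - 5.63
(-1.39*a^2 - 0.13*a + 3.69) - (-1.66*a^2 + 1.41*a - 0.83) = 0.27*a^2 - 1.54*a + 4.52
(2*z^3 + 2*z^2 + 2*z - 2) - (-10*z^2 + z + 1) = 2*z^3 + 12*z^2 + z - 3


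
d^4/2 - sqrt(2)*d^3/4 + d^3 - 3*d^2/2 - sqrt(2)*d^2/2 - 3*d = d*(d/2 + 1)*(d - 3*sqrt(2)/2)*(d + sqrt(2))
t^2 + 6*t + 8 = (t + 2)*(t + 4)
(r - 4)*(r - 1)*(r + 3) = r^3 - 2*r^2 - 11*r + 12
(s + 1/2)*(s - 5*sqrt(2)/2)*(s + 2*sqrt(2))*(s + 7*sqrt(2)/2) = s^4 + s^3/2 + 3*sqrt(2)*s^3 - 27*s^2/2 + 3*sqrt(2)*s^2/2 - 35*sqrt(2)*s - 27*s/4 - 35*sqrt(2)/2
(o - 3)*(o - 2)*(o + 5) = o^3 - 19*o + 30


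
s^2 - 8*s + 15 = (s - 5)*(s - 3)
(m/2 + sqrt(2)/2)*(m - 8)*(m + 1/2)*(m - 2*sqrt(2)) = m^4/2 - 15*m^3/4 - sqrt(2)*m^3/2 - 4*m^2 + 15*sqrt(2)*m^2/4 + 2*sqrt(2)*m + 15*m + 8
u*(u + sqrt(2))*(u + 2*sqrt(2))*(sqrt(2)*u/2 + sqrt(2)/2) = sqrt(2)*u^4/2 + sqrt(2)*u^3/2 + 3*u^3 + 2*sqrt(2)*u^2 + 3*u^2 + 2*sqrt(2)*u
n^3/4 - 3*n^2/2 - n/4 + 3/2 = (n/4 + 1/4)*(n - 6)*(n - 1)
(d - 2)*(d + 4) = d^2 + 2*d - 8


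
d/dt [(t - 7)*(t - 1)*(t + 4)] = 3*t^2 - 8*t - 25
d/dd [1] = 0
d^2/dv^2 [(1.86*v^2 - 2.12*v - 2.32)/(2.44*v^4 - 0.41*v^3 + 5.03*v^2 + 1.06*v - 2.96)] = (66.442176*v^8 - 162.624048*v^7 - 287.344444*v^6 - 146.353944*v^5 - 130.8192*v^4 - 414.233936*v^3 - 350.17752*v^2 - 246.71088*v - 55.007808)/(14.526784*v^12 - 7.322928*v^11 + 91.070316*v^10 - 11.328545*v^9 + 128.508705*v^8 + 65.239107*v^7 - 97.092709*v^6 + 69.766818*v^5 - 135.86346*v^4 - 104.27852*v^3 + 122.234976*v^2 + 27.861888*v - 25.934336)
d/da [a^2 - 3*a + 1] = 2*a - 3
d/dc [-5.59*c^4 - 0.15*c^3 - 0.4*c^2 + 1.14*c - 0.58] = -22.36*c^3 - 0.45*c^2 - 0.8*c + 1.14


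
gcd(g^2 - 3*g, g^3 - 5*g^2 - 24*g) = g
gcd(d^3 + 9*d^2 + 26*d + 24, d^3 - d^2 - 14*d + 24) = d + 4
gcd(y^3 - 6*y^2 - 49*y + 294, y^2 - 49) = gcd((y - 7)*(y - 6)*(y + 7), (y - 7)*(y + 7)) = y^2 - 49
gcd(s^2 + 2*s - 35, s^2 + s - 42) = s + 7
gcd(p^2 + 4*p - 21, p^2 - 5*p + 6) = p - 3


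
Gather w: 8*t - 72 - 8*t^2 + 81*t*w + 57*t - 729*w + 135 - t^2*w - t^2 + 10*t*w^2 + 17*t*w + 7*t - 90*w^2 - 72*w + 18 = -9*t^2 + 72*t + w^2*(10*t - 90) + w*(-t^2 + 98*t - 801) + 81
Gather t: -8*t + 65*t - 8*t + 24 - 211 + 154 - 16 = 49*t - 49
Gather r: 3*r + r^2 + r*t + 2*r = r^2 + r*(t + 5)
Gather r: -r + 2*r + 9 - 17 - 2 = r - 10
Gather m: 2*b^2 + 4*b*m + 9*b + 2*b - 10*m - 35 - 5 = 2*b^2 + 11*b + m*(4*b - 10) - 40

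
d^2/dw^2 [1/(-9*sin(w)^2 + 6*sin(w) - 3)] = 2*(18*sin(w)^4 - 9*sin(w)^3 - 31*sin(w)^2 + 19*sin(w) - 1)/(3*(3*sin(w)^2 - 2*sin(w) + 1)^3)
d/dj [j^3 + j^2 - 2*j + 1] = 3*j^2 + 2*j - 2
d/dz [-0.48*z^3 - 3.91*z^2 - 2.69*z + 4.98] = -1.44*z^2 - 7.82*z - 2.69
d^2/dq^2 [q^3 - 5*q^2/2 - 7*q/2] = 6*q - 5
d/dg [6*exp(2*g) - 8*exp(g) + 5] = (12*exp(g) - 8)*exp(g)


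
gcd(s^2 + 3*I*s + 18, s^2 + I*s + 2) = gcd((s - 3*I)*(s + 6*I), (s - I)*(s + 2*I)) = 1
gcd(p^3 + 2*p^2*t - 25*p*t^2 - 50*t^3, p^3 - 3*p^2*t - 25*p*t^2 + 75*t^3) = p^2 - 25*t^2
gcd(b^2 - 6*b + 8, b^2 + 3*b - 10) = b - 2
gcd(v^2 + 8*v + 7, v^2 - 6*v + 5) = 1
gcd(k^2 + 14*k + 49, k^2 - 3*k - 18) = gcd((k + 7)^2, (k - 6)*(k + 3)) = 1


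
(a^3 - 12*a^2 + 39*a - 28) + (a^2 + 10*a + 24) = a^3 - 11*a^2 + 49*a - 4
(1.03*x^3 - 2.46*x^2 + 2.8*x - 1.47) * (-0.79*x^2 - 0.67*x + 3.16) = -0.8137*x^5 + 1.2533*x^4 + 2.691*x^3 - 8.4883*x^2 + 9.8329*x - 4.6452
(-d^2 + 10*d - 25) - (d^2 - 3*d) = -2*d^2 + 13*d - 25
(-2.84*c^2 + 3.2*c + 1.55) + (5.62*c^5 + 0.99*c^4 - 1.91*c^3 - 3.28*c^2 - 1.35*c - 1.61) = 5.62*c^5 + 0.99*c^4 - 1.91*c^3 - 6.12*c^2 + 1.85*c - 0.0600000000000001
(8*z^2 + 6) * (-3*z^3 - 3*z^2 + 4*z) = -24*z^5 - 24*z^4 + 14*z^3 - 18*z^2 + 24*z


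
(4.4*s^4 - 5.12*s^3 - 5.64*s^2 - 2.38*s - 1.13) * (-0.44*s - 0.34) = -1.936*s^5 + 0.7568*s^4 + 4.2224*s^3 + 2.9648*s^2 + 1.3064*s + 0.3842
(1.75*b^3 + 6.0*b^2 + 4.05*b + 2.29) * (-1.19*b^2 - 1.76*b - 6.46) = -2.0825*b^5 - 10.22*b^4 - 26.6845*b^3 - 48.6131*b^2 - 30.1934*b - 14.7934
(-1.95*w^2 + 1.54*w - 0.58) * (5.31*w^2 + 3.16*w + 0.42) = -10.3545*w^4 + 2.0154*w^3 + 0.967600000000001*w^2 - 1.186*w - 0.2436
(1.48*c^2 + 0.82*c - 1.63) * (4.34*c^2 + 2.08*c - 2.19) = 6.4232*c^4 + 6.6372*c^3 - 8.6098*c^2 - 5.1862*c + 3.5697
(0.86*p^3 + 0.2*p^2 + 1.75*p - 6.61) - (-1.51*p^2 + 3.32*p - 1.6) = 0.86*p^3 + 1.71*p^2 - 1.57*p - 5.01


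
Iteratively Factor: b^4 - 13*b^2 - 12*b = (b + 3)*(b^3 - 3*b^2 - 4*b) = b*(b + 3)*(b^2 - 3*b - 4) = b*(b + 1)*(b + 3)*(b - 4)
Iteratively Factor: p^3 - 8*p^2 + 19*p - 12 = (p - 3)*(p^2 - 5*p + 4) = (p - 3)*(p - 1)*(p - 4)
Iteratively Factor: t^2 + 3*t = (t)*(t + 3)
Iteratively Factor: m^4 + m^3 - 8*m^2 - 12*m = (m - 3)*(m^3 + 4*m^2 + 4*m) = m*(m - 3)*(m^2 + 4*m + 4) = m*(m - 3)*(m + 2)*(m + 2)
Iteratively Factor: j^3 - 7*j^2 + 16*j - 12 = (j - 2)*(j^2 - 5*j + 6) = (j - 3)*(j - 2)*(j - 2)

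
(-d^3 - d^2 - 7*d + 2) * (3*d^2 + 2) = -3*d^5 - 3*d^4 - 23*d^3 + 4*d^2 - 14*d + 4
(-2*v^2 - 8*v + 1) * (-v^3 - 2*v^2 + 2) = 2*v^5 + 12*v^4 + 15*v^3 - 6*v^2 - 16*v + 2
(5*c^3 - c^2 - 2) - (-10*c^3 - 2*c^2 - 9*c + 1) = 15*c^3 + c^2 + 9*c - 3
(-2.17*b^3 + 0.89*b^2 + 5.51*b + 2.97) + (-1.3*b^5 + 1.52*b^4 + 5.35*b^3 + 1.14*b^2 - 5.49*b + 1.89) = -1.3*b^5 + 1.52*b^4 + 3.18*b^3 + 2.03*b^2 + 0.0199999999999996*b + 4.86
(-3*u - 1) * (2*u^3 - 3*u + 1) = -6*u^4 - 2*u^3 + 9*u^2 - 1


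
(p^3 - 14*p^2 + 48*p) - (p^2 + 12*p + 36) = p^3 - 15*p^2 + 36*p - 36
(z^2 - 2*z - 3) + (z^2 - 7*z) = 2*z^2 - 9*z - 3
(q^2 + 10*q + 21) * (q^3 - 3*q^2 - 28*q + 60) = q^5 + 7*q^4 - 37*q^3 - 283*q^2 + 12*q + 1260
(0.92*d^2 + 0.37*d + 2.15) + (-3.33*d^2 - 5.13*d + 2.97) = -2.41*d^2 - 4.76*d + 5.12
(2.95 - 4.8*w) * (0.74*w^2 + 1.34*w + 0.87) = -3.552*w^3 - 4.249*w^2 - 0.223*w + 2.5665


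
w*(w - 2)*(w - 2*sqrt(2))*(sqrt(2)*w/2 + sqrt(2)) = sqrt(2)*w^4/2 - 2*w^3 - 2*sqrt(2)*w^2 + 8*w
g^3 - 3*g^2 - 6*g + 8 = (g - 4)*(g - 1)*(g + 2)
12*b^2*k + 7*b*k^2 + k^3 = k*(3*b + k)*(4*b + k)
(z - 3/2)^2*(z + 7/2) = z^3 + z^2/2 - 33*z/4 + 63/8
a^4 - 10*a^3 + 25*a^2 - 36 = (a - 6)*(a - 3)*(a - 2)*(a + 1)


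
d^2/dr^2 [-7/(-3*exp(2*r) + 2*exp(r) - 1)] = 14*((1 - 6*exp(r))*(3*exp(2*r) - 2*exp(r) + 1) + 4*(3*exp(r) - 1)^2*exp(r))*exp(r)/(3*exp(2*r) - 2*exp(r) + 1)^3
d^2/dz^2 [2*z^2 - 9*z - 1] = 4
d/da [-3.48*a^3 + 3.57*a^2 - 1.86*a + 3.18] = -10.44*a^2 + 7.14*a - 1.86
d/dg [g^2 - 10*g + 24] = 2*g - 10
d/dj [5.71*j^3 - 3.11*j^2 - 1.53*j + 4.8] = 17.13*j^2 - 6.22*j - 1.53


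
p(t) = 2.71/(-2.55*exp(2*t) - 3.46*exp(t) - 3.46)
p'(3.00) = 0.00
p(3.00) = 0.00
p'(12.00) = 0.00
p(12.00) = 0.00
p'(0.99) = 0.13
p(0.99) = -0.09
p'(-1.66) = 0.13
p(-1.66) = -0.64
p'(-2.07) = 0.09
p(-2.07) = -0.69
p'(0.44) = 0.21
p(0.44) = -0.18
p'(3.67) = 0.00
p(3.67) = -0.00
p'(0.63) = 0.18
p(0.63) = -0.14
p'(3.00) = 0.00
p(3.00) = -0.00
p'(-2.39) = 0.07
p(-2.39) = -0.71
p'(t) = 2.71*(5.1*exp(2*t) + 3.46*exp(t))/(-2.55*exp(2*t) - 3.46*exp(t) - 3.46)^2 = (13.821*exp(t) + 9.3766)*exp(t)/(2.55*exp(2*t) + 3.46*exp(t) + 3.46)^2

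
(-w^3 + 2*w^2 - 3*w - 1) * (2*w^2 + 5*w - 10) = -2*w^5 - w^4 + 14*w^3 - 37*w^2 + 25*w + 10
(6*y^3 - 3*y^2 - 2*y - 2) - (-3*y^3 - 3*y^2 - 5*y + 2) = 9*y^3 + 3*y - 4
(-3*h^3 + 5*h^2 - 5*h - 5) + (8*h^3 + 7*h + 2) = 5*h^3 + 5*h^2 + 2*h - 3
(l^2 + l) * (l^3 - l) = l^5 + l^4 - l^3 - l^2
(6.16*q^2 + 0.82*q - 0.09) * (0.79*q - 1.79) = 4.8664*q^3 - 10.3786*q^2 - 1.5389*q + 0.1611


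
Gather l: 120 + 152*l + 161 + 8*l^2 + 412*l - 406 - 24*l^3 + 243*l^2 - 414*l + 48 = -24*l^3 + 251*l^2 + 150*l - 77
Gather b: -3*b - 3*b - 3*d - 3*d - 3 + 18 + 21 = -6*b - 6*d + 36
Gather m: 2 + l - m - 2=l - m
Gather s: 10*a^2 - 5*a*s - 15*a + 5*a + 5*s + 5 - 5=10*a^2 - 10*a + s*(5 - 5*a)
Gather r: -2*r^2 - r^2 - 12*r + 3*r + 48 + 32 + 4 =-3*r^2 - 9*r + 84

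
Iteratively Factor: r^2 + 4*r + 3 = (r + 1)*(r + 3)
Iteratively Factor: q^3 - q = (q - 1)*(q^2 + q) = (q - 1)*(q + 1)*(q)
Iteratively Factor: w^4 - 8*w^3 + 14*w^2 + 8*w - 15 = (w - 3)*(w^3 - 5*w^2 - w + 5) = (w - 5)*(w - 3)*(w^2 - 1) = (w - 5)*(w - 3)*(w - 1)*(w + 1)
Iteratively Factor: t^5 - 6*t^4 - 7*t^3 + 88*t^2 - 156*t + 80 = (t - 2)*(t^4 - 4*t^3 - 15*t^2 + 58*t - 40) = (t - 2)*(t + 4)*(t^3 - 8*t^2 + 17*t - 10) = (t - 5)*(t - 2)*(t + 4)*(t^2 - 3*t + 2) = (t - 5)*(t - 2)*(t - 1)*(t + 4)*(t - 2)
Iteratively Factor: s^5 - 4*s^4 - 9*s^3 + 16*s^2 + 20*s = (s + 1)*(s^4 - 5*s^3 - 4*s^2 + 20*s) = s*(s + 1)*(s^3 - 5*s^2 - 4*s + 20) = s*(s - 5)*(s + 1)*(s^2 - 4) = s*(s - 5)*(s - 2)*(s + 1)*(s + 2)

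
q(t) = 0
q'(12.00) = 0.00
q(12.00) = 0.00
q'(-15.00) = 0.00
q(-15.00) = 0.00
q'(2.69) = 0.00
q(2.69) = 0.00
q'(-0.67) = 0.00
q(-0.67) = 0.00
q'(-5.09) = 0.00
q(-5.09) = 0.00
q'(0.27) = 0.00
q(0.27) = 0.00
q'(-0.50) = 0.00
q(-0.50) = 0.00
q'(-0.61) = 0.00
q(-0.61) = 0.00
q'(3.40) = 0.00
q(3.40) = 0.00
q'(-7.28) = 0.00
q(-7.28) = 0.00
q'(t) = 0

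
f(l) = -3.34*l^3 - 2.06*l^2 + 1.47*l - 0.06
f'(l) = -10.02*l^2 - 4.12*l + 1.47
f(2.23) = -44.07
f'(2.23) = -57.55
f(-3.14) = 78.42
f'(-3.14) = -84.39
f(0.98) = -3.74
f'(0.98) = -12.19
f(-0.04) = -0.12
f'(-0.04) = 1.62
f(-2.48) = 34.57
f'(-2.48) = -49.94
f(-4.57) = 268.98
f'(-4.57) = -188.97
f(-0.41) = -0.78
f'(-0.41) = 1.47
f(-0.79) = -0.86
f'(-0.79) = -1.53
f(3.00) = -104.37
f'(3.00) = -101.07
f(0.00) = -0.06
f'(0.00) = 1.47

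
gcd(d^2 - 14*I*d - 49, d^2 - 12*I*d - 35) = d - 7*I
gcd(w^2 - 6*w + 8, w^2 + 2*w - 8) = w - 2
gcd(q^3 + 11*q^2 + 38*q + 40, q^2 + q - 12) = q + 4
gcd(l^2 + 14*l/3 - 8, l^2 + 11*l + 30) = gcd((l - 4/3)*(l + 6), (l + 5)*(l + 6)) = l + 6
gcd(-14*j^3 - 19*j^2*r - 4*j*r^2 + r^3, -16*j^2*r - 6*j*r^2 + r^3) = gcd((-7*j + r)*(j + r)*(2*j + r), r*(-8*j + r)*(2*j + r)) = 2*j + r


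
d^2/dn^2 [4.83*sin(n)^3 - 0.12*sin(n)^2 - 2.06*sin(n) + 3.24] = -1.5625*sin(n) + 10.8675*sin(3*n) - 0.24*cos(2*n)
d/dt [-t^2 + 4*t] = 4 - 2*t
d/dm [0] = 0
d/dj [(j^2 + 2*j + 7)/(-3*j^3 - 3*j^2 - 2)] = (3*j^4 + 12*j^3 + 69*j^2 + 38*j - 4)/(9*j^6 + 18*j^5 + 9*j^4 + 12*j^3 + 12*j^2 + 4)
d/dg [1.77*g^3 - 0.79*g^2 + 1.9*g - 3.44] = 5.31*g^2 - 1.58*g + 1.9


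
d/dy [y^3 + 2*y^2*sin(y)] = y*(2*y*cos(y) + 3*y + 4*sin(y))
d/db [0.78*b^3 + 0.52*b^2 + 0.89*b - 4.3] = 2.34*b^2 + 1.04*b + 0.89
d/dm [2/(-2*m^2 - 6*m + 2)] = (2*m + 3)/(m^2 + 3*m - 1)^2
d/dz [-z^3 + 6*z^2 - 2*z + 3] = -3*z^2 + 12*z - 2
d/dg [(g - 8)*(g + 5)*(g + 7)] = 3*g^2 + 8*g - 61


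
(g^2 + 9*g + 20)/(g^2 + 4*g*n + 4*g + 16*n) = (g + 5)/(g + 4*n)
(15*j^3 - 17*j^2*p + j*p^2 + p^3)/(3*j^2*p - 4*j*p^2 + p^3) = (5*j + p)/p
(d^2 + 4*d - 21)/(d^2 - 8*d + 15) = (d + 7)/(d - 5)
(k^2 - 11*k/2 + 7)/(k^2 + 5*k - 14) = (k - 7/2)/(k + 7)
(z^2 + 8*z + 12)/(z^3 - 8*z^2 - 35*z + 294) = (z + 2)/(z^2 - 14*z + 49)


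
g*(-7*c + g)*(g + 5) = -7*c*g^2 - 35*c*g + g^3 + 5*g^2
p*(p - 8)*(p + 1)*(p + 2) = p^4 - 5*p^3 - 22*p^2 - 16*p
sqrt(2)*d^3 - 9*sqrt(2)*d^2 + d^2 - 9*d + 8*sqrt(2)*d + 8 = (d - 8)*(d - 1)*(sqrt(2)*d + 1)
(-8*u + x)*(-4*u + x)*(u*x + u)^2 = 32*u^4*x^2 + 64*u^4*x + 32*u^4 - 12*u^3*x^3 - 24*u^3*x^2 - 12*u^3*x + u^2*x^4 + 2*u^2*x^3 + u^2*x^2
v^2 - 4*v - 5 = (v - 5)*(v + 1)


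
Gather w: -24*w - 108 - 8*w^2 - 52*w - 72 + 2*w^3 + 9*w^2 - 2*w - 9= 2*w^3 + w^2 - 78*w - 189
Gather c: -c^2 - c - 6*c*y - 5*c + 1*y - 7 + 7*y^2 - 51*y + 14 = -c^2 + c*(-6*y - 6) + 7*y^2 - 50*y + 7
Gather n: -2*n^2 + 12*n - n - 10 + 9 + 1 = -2*n^2 + 11*n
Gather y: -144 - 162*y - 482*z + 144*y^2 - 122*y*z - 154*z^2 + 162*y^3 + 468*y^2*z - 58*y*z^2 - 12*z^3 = 162*y^3 + y^2*(468*z + 144) + y*(-58*z^2 - 122*z - 162) - 12*z^3 - 154*z^2 - 482*z - 144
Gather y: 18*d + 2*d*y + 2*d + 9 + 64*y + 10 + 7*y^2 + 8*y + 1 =20*d + 7*y^2 + y*(2*d + 72) + 20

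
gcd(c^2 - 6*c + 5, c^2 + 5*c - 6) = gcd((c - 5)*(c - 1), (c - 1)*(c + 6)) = c - 1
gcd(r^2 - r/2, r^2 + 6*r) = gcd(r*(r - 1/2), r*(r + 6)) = r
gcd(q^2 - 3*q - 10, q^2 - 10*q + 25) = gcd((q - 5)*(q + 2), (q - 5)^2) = q - 5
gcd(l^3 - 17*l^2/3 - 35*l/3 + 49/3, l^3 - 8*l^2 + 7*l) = l^2 - 8*l + 7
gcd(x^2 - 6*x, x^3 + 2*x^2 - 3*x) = x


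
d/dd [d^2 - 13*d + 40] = 2*d - 13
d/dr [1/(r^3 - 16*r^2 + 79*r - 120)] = (-3*r^2 + 32*r - 79)/(r^3 - 16*r^2 + 79*r - 120)^2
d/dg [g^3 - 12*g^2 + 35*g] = 3*g^2 - 24*g + 35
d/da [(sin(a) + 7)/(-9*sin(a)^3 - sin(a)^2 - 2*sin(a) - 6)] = (18*sin(a)^3 + 190*sin(a)^2 + 14*sin(a) + 8)*cos(a)/(9*sin(a)^3 + sin(a)^2 + 2*sin(a) + 6)^2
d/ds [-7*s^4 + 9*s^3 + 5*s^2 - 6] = s*(-28*s^2 + 27*s + 10)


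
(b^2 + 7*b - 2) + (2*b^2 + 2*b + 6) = 3*b^2 + 9*b + 4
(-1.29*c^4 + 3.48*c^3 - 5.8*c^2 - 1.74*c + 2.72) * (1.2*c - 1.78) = -1.548*c^5 + 6.4722*c^4 - 13.1544*c^3 + 8.236*c^2 + 6.3612*c - 4.8416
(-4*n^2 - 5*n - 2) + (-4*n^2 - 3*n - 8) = -8*n^2 - 8*n - 10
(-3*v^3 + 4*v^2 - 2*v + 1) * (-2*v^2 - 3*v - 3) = 6*v^5 + v^4 + v^3 - 8*v^2 + 3*v - 3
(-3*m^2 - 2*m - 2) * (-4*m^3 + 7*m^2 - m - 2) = 12*m^5 - 13*m^4 - 3*m^3 - 6*m^2 + 6*m + 4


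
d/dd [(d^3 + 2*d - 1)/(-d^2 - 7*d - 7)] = (-d^4 - 14*d^3 - 19*d^2 - 2*d - 21)/(d^4 + 14*d^3 + 63*d^2 + 98*d + 49)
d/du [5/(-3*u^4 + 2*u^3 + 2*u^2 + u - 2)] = 5*(12*u^3 - 6*u^2 - 4*u - 1)/(-3*u^4 + 2*u^3 + 2*u^2 + u - 2)^2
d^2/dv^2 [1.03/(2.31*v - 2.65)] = 10.992366/(2.31*v - 2.65)^3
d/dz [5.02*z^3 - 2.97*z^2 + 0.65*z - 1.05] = 15.06*z^2 - 5.94*z + 0.65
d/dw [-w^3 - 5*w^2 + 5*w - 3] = -3*w^2 - 10*w + 5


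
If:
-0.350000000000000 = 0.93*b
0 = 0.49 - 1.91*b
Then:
No Solution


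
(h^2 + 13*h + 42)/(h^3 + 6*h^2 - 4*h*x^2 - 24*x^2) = (-h - 7)/(-h^2 + 4*x^2)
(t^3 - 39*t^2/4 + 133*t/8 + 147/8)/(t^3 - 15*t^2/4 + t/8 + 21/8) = (t - 7)/(t - 1)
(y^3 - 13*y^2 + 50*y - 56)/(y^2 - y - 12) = (y^2 - 9*y + 14)/(y + 3)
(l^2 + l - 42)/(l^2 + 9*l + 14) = (l - 6)/(l + 2)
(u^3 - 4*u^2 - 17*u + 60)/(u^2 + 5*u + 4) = (u^2 - 8*u + 15)/(u + 1)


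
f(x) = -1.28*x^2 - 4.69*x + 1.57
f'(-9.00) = 18.35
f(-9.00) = -59.90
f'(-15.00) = 33.71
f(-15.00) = -216.08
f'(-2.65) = 2.09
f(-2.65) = 5.01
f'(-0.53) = -3.33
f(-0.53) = 3.70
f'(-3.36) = 3.91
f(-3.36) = 2.88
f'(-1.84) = 0.02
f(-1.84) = 5.87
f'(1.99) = -9.78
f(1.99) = -12.83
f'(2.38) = -10.78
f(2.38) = -16.84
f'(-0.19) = -4.20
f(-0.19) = 2.41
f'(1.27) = -7.94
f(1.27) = -6.45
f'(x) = -2.56*x - 4.69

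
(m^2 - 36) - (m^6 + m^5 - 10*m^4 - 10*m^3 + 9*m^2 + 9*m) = -m^6 - m^5 + 10*m^4 + 10*m^3 - 8*m^2 - 9*m - 36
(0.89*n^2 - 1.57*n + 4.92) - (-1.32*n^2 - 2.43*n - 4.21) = 2.21*n^2 + 0.86*n + 9.13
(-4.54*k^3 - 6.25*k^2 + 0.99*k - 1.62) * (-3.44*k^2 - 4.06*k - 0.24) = 15.6176*k^5 + 39.9324*k^4 + 23.059*k^3 + 3.0534*k^2 + 6.3396*k + 0.3888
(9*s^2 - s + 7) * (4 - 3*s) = -27*s^3 + 39*s^2 - 25*s + 28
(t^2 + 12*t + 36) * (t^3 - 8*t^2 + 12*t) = t^5 + 4*t^4 - 48*t^3 - 144*t^2 + 432*t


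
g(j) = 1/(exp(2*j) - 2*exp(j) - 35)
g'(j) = (-2*exp(2*j) + 2*exp(j))/(exp(2*j) - 2*exp(j) - 35)^2 = 2*(1 - exp(j))*exp(j)/(-exp(2*j) + 2*exp(j) + 35)^2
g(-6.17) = -0.03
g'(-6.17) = 0.00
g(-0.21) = -0.03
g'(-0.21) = 0.00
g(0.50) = -0.03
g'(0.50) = -0.00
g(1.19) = -0.03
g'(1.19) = -0.02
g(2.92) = 0.00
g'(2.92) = -0.01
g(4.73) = 0.00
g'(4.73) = -0.00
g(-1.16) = -0.03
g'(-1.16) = 0.00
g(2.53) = 0.01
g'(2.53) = -0.03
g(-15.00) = -0.03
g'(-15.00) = 0.00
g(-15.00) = -0.03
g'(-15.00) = 0.00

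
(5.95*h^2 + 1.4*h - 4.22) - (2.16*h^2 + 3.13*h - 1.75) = 3.79*h^2 - 1.73*h - 2.47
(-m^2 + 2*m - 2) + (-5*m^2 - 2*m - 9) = -6*m^2 - 11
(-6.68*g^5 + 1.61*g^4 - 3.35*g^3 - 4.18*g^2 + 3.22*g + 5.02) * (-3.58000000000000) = 23.9144*g^5 - 5.7638*g^4 + 11.993*g^3 + 14.9644*g^2 - 11.5276*g - 17.9716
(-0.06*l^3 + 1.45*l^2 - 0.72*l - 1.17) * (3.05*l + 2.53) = -0.183*l^4 + 4.2707*l^3 + 1.4725*l^2 - 5.3901*l - 2.9601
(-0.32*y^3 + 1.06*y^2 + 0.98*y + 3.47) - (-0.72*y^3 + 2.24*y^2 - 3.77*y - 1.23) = 0.4*y^3 - 1.18*y^2 + 4.75*y + 4.7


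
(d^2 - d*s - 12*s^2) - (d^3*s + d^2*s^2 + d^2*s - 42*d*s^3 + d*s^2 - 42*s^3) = -d^3*s - d^2*s^2 - d^2*s + d^2 + 42*d*s^3 - d*s^2 - d*s + 42*s^3 - 12*s^2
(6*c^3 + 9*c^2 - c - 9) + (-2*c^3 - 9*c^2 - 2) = 4*c^3 - c - 11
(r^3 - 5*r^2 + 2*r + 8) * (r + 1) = r^4 - 4*r^3 - 3*r^2 + 10*r + 8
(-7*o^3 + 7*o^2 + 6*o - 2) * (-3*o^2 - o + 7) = 21*o^5 - 14*o^4 - 74*o^3 + 49*o^2 + 44*o - 14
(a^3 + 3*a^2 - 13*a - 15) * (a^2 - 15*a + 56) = a^5 - 12*a^4 - 2*a^3 + 348*a^2 - 503*a - 840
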